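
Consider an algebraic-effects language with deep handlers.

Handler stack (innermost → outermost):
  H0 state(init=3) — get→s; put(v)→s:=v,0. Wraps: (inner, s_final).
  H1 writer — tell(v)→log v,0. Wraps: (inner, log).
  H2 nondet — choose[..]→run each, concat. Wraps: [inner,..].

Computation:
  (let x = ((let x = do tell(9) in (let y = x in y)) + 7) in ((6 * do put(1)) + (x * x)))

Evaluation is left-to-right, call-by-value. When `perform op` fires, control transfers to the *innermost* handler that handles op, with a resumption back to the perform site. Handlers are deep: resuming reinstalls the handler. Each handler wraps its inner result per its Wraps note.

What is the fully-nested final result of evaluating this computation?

Answer: [((49, 1), (9))]

Working:
tell(9) @ H1 ⇒ log+=9
put(1) @ H0 ⇒ s:=1
H0 returns (49, 1)
H1 returns ((49, 1), (9))
H2 returns [((49, 1), (9))]
= [((49, 1), (9))]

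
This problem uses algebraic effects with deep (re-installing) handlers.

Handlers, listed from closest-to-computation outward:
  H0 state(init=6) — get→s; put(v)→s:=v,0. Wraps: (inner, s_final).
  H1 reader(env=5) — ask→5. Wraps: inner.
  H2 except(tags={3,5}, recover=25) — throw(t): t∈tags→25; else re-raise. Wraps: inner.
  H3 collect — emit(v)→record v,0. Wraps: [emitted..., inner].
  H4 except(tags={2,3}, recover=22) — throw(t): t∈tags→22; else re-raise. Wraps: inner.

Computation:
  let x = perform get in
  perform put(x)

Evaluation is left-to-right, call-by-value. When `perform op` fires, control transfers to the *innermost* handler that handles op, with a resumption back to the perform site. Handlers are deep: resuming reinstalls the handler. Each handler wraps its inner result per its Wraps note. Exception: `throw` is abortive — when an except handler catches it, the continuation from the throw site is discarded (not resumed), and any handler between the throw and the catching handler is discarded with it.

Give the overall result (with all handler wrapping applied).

Answer: [(0, 6)]

Step-by-step:
get @ H0 ⇒ 6
put(6) @ H0 ⇒ s:=6
H0 returns (0, 6)
H1 returns (0, 6)
H2 returns (0, 6)
H3 returns [(0, 6)]
H4 returns [(0, 6)]
= [(0, 6)]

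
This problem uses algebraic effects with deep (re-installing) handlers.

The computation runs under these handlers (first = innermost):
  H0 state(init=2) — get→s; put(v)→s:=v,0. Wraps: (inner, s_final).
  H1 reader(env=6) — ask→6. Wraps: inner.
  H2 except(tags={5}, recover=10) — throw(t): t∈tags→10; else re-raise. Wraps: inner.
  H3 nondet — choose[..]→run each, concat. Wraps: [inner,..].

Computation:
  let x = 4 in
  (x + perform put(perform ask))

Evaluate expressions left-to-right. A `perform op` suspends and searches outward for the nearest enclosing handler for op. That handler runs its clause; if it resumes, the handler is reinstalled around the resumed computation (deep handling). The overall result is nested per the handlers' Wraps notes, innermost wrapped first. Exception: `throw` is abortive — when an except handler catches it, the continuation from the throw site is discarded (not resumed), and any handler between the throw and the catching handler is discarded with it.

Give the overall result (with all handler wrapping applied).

Working:
ask @ H1 ⇒ 6
put(6) @ H0 ⇒ s:=6
H0 returns (4, 6)
H1 returns (4, 6)
H2 returns (4, 6)
H3 returns [(4, 6)]
= [(4, 6)]

Answer: [(4, 6)]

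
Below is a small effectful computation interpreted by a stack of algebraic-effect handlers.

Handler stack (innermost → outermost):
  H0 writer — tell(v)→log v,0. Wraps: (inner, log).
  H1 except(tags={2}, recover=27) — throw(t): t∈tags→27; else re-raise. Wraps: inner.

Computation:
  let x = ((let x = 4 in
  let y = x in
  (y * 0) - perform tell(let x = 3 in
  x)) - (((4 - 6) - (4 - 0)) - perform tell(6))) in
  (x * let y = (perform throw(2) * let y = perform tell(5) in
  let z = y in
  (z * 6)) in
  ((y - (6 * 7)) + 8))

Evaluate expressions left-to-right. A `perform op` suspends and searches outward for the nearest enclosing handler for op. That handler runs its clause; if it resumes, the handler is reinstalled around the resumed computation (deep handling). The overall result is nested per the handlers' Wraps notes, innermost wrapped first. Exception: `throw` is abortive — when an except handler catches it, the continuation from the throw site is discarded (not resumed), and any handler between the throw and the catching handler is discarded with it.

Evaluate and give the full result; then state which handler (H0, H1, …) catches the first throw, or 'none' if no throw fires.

Working:
tell(3) @ H0 ⇒ log+=3
tell(6) @ H0 ⇒ log+=6
throw(2) @ H1 caught ⇒ 27
= 27

Answer: 27 ; first throw caught by: H1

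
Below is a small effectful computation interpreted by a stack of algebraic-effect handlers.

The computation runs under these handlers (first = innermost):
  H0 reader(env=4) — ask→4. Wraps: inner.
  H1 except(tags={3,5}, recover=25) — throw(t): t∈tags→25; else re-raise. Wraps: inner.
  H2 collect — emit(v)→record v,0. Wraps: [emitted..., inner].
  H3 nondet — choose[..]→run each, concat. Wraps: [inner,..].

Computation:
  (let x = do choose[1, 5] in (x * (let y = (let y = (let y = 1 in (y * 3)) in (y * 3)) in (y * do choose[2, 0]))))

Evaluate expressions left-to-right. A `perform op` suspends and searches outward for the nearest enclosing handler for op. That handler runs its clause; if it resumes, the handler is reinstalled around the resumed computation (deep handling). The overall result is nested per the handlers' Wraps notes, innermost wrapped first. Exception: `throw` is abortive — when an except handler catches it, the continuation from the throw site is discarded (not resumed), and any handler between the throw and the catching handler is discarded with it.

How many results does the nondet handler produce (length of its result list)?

Evaluation trace:
choose[1, 5] @ H3
  branch[0] choose=1:
    choose[2, 0] @ H3
      branch[0] choose=2:
        H0 returns 18
        H1 returns 18
        H2 returns [18]
        H3 returns [[18]]
      branch[1] choose=0:
        H0 returns 0
        H1 returns 0
        H2 returns [0]
        H3 returns [[0]]
  branch[1] choose=5:
    choose[2, 0] @ H3
      branch[0] choose=2:
        H0 returns 90
        H1 returns 90
        H2 returns [90]
        H3 returns [[90]]
      branch[1] choose=0:
        H0 returns 0
        H1 returns 0
        H2 returns [0]
        H3 returns [[0]]
= [[18], [0], [90], [0]]

Answer: 4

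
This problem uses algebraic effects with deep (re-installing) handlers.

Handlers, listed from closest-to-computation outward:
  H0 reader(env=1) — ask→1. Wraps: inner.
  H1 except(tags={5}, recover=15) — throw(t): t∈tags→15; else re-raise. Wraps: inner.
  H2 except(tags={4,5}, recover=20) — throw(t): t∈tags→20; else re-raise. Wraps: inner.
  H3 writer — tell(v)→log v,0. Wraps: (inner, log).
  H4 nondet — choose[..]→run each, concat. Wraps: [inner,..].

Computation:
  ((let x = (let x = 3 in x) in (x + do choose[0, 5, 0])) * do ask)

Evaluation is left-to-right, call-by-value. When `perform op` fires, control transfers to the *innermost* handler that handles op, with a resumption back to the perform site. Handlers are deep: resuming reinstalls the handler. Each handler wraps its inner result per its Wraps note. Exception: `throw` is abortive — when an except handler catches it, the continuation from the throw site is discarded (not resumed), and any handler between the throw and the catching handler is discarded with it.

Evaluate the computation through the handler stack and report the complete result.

Step-by-step:
choose[0, 5, 0] @ H4
  branch[0] choose=0:
    ask @ H0 ⇒ 1
    H0 returns 3
    H1 returns 3
    H2 returns 3
    H3 returns (3, ())
    H4 returns [(3, ())]
  branch[1] choose=5:
    ask @ H0 ⇒ 1
    H0 returns 8
    H1 returns 8
    H2 returns 8
    H3 returns (8, ())
    H4 returns [(8, ())]
  branch[2] choose=0:
    ask @ H0 ⇒ 1
    H0 returns 3
    H1 returns 3
    H2 returns 3
    H3 returns (3, ())
    H4 returns [(3, ())]
= [(3, ()), (8, ()), (3, ())]

Answer: [(3, ()), (8, ()), (3, ())]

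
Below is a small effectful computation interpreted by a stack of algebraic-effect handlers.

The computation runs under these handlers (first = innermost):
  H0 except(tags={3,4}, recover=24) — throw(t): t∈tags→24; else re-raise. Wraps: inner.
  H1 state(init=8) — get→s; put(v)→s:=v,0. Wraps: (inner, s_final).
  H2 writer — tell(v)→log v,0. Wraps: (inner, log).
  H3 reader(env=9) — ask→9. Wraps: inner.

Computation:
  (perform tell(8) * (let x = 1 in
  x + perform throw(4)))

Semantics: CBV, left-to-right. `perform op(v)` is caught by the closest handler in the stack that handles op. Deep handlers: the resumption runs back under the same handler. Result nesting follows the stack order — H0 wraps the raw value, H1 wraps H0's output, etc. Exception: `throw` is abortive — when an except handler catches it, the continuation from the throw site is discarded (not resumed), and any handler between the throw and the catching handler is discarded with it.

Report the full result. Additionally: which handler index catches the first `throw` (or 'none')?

Answer: ((24, 8), (8)) ; first throw caught by: H0

Working:
tell(8) @ H2 ⇒ log+=8
throw(4) @ H0 caught ⇒ 24
H1 returns (24, 8)
H2 returns ((24, 8), (8))
H3 returns ((24, 8), (8))
= ((24, 8), (8))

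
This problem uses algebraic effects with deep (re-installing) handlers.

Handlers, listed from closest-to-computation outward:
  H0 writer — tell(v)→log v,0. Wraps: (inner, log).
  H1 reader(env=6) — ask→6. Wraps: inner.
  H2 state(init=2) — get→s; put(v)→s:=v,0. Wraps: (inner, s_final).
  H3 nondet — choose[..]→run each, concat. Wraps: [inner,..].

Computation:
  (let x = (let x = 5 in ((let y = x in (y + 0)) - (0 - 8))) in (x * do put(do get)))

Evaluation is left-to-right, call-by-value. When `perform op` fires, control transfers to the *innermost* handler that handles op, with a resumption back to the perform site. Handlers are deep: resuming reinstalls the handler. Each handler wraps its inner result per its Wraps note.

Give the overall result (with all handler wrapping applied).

Answer: [((0, ()), 2)]

Step-by-step:
get @ H2 ⇒ 2
put(2) @ H2 ⇒ s:=2
H0 returns (0, ())
H1 returns (0, ())
H2 returns ((0, ()), 2)
H3 returns [((0, ()), 2)]
= [((0, ()), 2)]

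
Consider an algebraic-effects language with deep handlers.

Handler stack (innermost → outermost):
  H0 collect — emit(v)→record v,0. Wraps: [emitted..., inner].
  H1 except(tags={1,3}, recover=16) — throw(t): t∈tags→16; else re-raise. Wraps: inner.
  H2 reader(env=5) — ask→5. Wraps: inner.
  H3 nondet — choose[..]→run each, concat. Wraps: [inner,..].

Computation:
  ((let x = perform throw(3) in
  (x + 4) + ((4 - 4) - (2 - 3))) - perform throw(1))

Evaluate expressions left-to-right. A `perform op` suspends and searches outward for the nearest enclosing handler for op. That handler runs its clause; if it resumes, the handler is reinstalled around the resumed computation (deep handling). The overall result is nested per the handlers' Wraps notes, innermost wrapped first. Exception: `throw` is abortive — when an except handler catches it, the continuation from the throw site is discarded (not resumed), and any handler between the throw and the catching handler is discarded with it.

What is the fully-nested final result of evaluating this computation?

Step-by-step:
throw(3) @ H1 caught ⇒ 16
H2 returns 16
H3 returns [16]
= [16]

Answer: [16]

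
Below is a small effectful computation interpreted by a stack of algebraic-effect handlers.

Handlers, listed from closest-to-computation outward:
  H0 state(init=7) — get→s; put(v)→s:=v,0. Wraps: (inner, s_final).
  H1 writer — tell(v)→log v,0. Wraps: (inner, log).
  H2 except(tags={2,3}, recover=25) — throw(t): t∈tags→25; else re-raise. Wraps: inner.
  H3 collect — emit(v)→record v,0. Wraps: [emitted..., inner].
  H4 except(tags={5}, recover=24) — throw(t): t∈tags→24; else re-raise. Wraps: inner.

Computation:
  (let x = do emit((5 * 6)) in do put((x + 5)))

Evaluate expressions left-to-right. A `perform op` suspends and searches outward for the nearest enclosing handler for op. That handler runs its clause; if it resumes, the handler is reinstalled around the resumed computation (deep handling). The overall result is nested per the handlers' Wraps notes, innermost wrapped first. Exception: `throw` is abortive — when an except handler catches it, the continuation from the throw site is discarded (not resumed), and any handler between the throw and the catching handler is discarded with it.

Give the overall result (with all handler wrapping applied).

Answer: [30, ((0, 5), ())]

Evaluation trace:
emit(30) @ H3 ⇒ out+=30
put(5) @ H0 ⇒ s:=5
H0 returns (0, 5)
H1 returns ((0, 5), ())
H2 returns ((0, 5), ())
H3 returns [30, ((0, 5), ())]
H4 returns [30, ((0, 5), ())]
= [30, ((0, 5), ())]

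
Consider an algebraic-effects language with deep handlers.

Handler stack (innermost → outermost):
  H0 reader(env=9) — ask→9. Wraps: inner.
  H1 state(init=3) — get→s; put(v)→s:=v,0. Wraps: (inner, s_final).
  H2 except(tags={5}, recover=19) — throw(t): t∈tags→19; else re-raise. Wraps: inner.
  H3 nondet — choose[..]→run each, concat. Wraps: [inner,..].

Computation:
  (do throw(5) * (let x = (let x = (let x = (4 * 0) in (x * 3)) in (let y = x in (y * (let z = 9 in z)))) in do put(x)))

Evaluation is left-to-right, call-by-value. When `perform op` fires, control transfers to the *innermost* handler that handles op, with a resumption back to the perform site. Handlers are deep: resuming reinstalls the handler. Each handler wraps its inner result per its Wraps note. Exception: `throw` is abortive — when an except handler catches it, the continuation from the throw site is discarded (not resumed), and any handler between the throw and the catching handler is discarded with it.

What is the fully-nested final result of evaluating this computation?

Answer: [19]

Step-by-step:
throw(5) @ H2 caught ⇒ 19
H3 returns [19]
= [19]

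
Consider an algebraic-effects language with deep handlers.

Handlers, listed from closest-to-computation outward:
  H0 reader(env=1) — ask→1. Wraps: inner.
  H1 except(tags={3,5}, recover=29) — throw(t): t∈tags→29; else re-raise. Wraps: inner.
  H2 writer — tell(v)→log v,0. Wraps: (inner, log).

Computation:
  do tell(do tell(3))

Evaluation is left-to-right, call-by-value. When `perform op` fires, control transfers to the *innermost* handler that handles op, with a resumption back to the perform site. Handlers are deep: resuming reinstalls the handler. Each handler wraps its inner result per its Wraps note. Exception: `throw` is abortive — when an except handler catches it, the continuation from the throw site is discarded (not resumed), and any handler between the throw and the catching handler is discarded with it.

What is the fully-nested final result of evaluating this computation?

Answer: (0, (3, 0))

Step-by-step:
tell(3) @ H2 ⇒ log+=3
tell(0) @ H2 ⇒ log+=0
H0 returns 0
H1 returns 0
H2 returns (0, (3, 0))
= (0, (3, 0))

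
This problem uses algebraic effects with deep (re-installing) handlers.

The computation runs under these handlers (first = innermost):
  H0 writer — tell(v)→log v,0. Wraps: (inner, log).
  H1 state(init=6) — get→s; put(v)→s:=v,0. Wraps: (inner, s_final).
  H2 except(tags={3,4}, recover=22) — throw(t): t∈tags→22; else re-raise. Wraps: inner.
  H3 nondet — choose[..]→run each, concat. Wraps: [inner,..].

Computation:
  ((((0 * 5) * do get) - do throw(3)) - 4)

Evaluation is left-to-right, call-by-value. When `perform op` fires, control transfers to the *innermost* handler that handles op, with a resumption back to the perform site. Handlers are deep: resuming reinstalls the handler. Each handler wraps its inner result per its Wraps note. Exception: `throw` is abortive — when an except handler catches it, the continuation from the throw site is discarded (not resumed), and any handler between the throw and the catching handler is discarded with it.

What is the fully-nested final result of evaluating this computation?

Working:
get @ H1 ⇒ 6
throw(3) @ H2 caught ⇒ 22
H3 returns [22]
= [22]

Answer: [22]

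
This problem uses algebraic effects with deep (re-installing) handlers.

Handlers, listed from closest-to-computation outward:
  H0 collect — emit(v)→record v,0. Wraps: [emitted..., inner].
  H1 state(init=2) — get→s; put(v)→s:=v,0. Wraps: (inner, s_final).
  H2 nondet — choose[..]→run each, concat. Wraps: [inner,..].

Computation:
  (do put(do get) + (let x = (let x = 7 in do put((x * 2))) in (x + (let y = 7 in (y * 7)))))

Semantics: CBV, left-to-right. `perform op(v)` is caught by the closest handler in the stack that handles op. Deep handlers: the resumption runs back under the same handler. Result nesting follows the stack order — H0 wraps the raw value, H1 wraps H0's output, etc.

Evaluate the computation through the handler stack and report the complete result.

Answer: [([49], 14)]

Working:
get @ H1 ⇒ 2
put(2) @ H1 ⇒ s:=2
put(14) @ H1 ⇒ s:=14
H0 returns [49]
H1 returns ([49], 14)
H2 returns [([49], 14)]
= [([49], 14)]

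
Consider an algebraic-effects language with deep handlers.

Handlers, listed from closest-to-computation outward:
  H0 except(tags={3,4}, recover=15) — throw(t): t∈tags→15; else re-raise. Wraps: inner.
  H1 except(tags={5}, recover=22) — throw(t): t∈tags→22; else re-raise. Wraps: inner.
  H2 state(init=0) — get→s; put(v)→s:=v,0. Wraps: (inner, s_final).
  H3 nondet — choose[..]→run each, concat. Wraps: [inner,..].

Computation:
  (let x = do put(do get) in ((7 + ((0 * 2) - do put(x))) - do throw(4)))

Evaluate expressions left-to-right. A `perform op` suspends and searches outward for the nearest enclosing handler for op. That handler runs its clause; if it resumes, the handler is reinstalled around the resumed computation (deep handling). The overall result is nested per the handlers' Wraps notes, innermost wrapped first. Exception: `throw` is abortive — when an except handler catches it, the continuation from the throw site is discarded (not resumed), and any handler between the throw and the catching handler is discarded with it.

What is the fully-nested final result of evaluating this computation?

Answer: [(15, 0)]

Evaluation trace:
get @ H2 ⇒ 0
put(0) @ H2 ⇒ s:=0
put(0) @ H2 ⇒ s:=0
throw(4) @ H0 caught ⇒ 15
H1 returns 15
H2 returns (15, 0)
H3 returns [(15, 0)]
= [(15, 0)]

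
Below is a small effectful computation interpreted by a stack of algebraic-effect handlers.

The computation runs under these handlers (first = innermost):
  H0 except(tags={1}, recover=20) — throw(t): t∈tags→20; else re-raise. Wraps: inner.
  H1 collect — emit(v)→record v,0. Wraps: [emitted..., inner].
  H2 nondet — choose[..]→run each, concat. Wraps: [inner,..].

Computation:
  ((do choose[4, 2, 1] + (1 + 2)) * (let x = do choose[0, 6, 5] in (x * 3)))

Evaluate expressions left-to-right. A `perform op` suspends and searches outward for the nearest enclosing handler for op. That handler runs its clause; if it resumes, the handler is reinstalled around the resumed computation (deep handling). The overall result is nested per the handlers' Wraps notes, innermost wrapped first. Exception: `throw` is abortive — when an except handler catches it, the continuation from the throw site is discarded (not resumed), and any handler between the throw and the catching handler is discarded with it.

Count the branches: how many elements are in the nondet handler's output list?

Step-by-step:
choose[4, 2, 1] @ H2
  branch[0] choose=4:
    choose[0, 6, 5] @ H2
      branch[0] choose=0:
        H0 returns 0
        H1 returns [0]
        H2 returns [[0]]
      branch[1] choose=6:
        H0 returns 126
        H1 returns [126]
        H2 returns [[126]]
      branch[2] choose=5:
        H0 returns 105
        H1 returns [105]
        H2 returns [[105]]
  branch[1] choose=2:
    choose[0, 6, 5] @ H2
      branch[0] choose=0:
        H0 returns 0
        H1 returns [0]
        H2 returns [[0]]
      branch[1] choose=6:
        H0 returns 90
        H1 returns [90]
        H2 returns [[90]]
      branch[2] choose=5:
        H0 returns 75
        H1 returns [75]
        H2 returns [[75]]
  branch[2] choose=1:
    choose[0, 6, 5] @ H2
      branch[0] choose=0:
        H0 returns 0
        H1 returns [0]
        H2 returns [[0]]
      branch[1] choose=6:
        H0 returns 72
        H1 returns [72]
        H2 returns [[72]]
      branch[2] choose=5:
        H0 returns 60
        H1 returns [60]
        H2 returns [[60]]
= [[0], [126], [105], [0], [90], [75], [0], [72], [60]]

Answer: 9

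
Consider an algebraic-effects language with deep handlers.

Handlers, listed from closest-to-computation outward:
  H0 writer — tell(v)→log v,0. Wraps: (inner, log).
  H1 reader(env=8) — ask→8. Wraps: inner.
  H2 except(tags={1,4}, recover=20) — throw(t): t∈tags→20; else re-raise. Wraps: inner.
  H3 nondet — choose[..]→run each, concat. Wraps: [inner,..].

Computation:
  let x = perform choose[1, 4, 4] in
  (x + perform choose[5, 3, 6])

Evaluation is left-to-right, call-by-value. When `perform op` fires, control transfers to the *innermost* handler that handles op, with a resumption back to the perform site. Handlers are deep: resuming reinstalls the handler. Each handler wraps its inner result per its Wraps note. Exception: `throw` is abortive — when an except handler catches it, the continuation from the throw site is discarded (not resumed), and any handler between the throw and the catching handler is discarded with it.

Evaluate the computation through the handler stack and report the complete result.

Answer: [(6, ()), (4, ()), (7, ()), (9, ()), (7, ()), (10, ()), (9, ()), (7, ()), (10, ())]

Step-by-step:
choose[1, 4, 4] @ H3
  branch[0] choose=1:
    choose[5, 3, 6] @ H3
      branch[0] choose=5:
        H0 returns (6, ())
        H1 returns (6, ())
        H2 returns (6, ())
        H3 returns [(6, ())]
      branch[1] choose=3:
        H0 returns (4, ())
        H1 returns (4, ())
        H2 returns (4, ())
        H3 returns [(4, ())]
      branch[2] choose=6:
        H0 returns (7, ())
        H1 returns (7, ())
        H2 returns (7, ())
        H3 returns [(7, ())]
  branch[1] choose=4:
    choose[5, 3, 6] @ H3
      branch[0] choose=5:
        H0 returns (9, ())
        H1 returns (9, ())
        H2 returns (9, ())
        H3 returns [(9, ())]
      branch[1] choose=3:
        H0 returns (7, ())
        H1 returns (7, ())
        H2 returns (7, ())
        H3 returns [(7, ())]
      branch[2] choose=6:
        H0 returns (10, ())
        H1 returns (10, ())
        H2 returns (10, ())
        H3 returns [(10, ())]
  branch[2] choose=4:
    choose[5, 3, 6] @ H3
      branch[0] choose=5:
        H0 returns (9, ())
        H1 returns (9, ())
        H2 returns (9, ())
        H3 returns [(9, ())]
      branch[1] choose=3:
        H0 returns (7, ())
        H1 returns (7, ())
        H2 returns (7, ())
        H3 returns [(7, ())]
      branch[2] choose=6:
        H0 returns (10, ())
        H1 returns (10, ())
        H2 returns (10, ())
        H3 returns [(10, ())]
= [(6, ()), (4, ()), (7, ()), (9, ()), (7, ()), (10, ()), (9, ()), (7, ()), (10, ())]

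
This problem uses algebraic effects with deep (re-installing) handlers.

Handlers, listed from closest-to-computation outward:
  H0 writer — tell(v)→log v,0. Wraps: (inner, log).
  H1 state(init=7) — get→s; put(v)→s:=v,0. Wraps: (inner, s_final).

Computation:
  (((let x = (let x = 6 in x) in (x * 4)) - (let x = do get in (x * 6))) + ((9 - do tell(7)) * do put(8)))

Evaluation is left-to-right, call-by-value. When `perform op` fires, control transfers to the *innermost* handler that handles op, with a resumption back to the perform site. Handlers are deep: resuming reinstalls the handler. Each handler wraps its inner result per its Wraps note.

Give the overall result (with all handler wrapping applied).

Step-by-step:
get @ H1 ⇒ 7
tell(7) @ H0 ⇒ log+=7
put(8) @ H1 ⇒ s:=8
H0 returns (-18, (7))
H1 returns ((-18, (7)), 8)
= ((-18, (7)), 8)

Answer: ((-18, (7)), 8)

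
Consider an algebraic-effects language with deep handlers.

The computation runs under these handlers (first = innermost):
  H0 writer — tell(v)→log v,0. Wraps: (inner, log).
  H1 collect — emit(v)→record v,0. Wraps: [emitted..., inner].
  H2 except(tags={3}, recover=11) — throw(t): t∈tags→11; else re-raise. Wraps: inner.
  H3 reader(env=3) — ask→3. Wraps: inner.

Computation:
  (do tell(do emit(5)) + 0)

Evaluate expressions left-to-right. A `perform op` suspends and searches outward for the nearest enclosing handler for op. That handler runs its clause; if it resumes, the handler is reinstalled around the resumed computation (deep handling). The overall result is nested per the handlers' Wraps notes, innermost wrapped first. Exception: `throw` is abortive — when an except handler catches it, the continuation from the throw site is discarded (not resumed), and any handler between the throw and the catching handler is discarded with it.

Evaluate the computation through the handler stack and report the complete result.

Answer: [5, (0, (0))]

Working:
emit(5) @ H1 ⇒ out+=5
tell(0) @ H0 ⇒ log+=0
H0 returns (0, (0))
H1 returns [5, (0, (0))]
H2 returns [5, (0, (0))]
H3 returns [5, (0, (0))]
= [5, (0, (0))]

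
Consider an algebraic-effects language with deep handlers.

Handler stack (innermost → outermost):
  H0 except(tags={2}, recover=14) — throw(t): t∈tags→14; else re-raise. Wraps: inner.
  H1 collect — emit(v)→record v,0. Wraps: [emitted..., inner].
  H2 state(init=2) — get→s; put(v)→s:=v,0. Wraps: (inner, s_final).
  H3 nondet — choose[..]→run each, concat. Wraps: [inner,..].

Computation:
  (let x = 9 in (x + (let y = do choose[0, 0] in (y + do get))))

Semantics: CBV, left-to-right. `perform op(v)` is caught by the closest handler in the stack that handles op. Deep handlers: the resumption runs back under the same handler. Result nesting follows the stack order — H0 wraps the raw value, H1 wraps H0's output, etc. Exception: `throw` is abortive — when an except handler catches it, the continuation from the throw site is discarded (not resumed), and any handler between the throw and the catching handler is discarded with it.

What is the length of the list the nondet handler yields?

Step-by-step:
choose[0, 0] @ H3
  branch[0] choose=0:
    get @ H2 ⇒ 2
    H0 returns 11
    H1 returns [11]
    H2 returns ([11], 2)
    H3 returns [([11], 2)]
  branch[1] choose=0:
    get @ H2 ⇒ 2
    H0 returns 11
    H1 returns [11]
    H2 returns ([11], 2)
    H3 returns [([11], 2)]
= [([11], 2), ([11], 2)]

Answer: 2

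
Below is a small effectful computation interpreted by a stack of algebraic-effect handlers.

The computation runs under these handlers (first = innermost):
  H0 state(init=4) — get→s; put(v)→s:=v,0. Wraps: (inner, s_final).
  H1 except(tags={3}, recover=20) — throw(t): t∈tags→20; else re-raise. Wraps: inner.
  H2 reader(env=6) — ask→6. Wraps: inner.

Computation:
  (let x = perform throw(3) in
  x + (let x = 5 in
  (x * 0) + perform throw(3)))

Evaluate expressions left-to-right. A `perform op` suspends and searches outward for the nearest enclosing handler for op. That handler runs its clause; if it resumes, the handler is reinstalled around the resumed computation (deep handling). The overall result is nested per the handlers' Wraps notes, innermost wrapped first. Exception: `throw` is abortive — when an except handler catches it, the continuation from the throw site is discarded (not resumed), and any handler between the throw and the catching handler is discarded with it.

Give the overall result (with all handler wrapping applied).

Answer: 20

Step-by-step:
throw(3) @ H1 caught ⇒ 20
H2 returns 20
= 20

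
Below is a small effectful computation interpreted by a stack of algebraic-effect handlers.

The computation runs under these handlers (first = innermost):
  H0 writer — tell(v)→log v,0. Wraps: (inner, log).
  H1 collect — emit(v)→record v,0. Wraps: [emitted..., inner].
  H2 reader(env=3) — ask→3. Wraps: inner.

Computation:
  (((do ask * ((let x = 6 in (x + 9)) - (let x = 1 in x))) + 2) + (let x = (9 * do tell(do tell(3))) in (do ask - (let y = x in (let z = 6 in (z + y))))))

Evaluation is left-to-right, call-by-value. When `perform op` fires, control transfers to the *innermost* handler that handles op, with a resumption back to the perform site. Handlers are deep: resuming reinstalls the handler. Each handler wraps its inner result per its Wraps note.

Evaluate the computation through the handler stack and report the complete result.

Evaluation trace:
ask @ H2 ⇒ 3
tell(3) @ H0 ⇒ log+=3
tell(0) @ H0 ⇒ log+=0
ask @ H2 ⇒ 3
H0 returns (41, (3, 0))
H1 returns [(41, (3, 0))]
H2 returns [(41, (3, 0))]
= [(41, (3, 0))]

Answer: [(41, (3, 0))]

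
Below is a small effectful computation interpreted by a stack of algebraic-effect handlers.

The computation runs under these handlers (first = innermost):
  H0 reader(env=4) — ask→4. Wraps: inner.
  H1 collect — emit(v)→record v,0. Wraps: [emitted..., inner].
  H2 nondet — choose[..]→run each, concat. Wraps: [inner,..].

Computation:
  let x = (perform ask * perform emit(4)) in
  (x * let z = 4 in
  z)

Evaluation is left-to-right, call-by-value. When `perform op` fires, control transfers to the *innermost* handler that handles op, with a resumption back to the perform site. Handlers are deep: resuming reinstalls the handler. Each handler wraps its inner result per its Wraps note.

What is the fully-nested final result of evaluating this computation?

Answer: [[4, 0]]

Evaluation trace:
ask @ H0 ⇒ 4
emit(4) @ H1 ⇒ out+=4
H0 returns 0
H1 returns [4, 0]
H2 returns [[4, 0]]
= [[4, 0]]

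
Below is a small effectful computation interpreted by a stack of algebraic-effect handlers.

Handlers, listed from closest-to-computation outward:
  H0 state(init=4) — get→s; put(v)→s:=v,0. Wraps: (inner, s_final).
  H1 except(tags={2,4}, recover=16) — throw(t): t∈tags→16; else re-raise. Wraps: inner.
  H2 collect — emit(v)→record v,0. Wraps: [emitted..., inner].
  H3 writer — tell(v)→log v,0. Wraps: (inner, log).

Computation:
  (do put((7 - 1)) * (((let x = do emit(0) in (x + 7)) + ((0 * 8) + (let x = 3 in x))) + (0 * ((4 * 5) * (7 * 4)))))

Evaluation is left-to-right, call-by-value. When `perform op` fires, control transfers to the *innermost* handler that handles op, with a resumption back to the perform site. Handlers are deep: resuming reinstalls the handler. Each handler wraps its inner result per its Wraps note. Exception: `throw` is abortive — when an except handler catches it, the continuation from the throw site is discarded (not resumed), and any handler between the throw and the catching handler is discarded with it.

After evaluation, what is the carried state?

Answer: 6

Evaluation trace:
put(6) @ H0 ⇒ s:=6
emit(0) @ H2 ⇒ out+=0
H0 returns (0, 6)
H1 returns (0, 6)
H2 returns [0, (0, 6)]
H3 returns ([0, (0, 6)], ())
= ([0, (0, 6)], ())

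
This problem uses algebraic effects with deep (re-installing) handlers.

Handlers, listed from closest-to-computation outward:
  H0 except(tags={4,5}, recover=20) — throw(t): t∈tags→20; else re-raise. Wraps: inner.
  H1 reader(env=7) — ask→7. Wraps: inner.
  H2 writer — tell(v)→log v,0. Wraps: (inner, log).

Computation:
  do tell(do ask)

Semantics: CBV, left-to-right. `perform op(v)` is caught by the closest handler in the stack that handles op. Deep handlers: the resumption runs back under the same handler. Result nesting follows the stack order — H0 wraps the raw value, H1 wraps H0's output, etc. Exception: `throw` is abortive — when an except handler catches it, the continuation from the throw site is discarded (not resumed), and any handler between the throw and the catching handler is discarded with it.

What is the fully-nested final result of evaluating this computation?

Working:
ask @ H1 ⇒ 7
tell(7) @ H2 ⇒ log+=7
H0 returns 0
H1 returns 0
H2 returns (0, (7))
= (0, (7))

Answer: (0, (7))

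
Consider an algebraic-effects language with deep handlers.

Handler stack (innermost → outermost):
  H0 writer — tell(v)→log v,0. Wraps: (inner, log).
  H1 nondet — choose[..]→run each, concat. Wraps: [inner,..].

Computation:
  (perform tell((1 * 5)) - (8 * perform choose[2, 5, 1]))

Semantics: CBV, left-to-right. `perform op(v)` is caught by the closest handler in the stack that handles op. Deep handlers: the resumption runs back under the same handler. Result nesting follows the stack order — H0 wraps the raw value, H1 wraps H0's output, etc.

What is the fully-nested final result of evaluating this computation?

Answer: [(-16, (5)), (-40, (5)), (-8, (5))]

Working:
tell(5) @ H0 ⇒ log+=5
choose[2, 5, 1] @ H1
  branch[0] choose=2:
    H0 returns (-16, (5))
    H1 returns [(-16, (5))]
  branch[1] choose=5:
    H0 returns (-40, (5))
    H1 returns [(-40, (5))]
  branch[2] choose=1:
    H0 returns (-8, (5))
    H1 returns [(-8, (5))]
= [(-16, (5)), (-40, (5)), (-8, (5))]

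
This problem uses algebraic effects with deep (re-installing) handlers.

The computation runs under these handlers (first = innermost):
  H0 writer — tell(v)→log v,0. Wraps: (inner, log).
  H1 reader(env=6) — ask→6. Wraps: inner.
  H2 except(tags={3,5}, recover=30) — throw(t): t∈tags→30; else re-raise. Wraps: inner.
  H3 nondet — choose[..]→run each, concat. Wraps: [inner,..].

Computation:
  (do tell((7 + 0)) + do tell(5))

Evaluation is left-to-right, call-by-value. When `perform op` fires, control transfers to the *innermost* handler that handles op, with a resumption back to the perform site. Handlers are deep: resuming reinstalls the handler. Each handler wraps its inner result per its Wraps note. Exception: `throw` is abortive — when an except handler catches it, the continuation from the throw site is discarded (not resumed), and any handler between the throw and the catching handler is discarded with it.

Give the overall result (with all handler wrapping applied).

Answer: [(0, (7, 5))]

Working:
tell(7) @ H0 ⇒ log+=7
tell(5) @ H0 ⇒ log+=5
H0 returns (0, (7, 5))
H1 returns (0, (7, 5))
H2 returns (0, (7, 5))
H3 returns [(0, (7, 5))]
= [(0, (7, 5))]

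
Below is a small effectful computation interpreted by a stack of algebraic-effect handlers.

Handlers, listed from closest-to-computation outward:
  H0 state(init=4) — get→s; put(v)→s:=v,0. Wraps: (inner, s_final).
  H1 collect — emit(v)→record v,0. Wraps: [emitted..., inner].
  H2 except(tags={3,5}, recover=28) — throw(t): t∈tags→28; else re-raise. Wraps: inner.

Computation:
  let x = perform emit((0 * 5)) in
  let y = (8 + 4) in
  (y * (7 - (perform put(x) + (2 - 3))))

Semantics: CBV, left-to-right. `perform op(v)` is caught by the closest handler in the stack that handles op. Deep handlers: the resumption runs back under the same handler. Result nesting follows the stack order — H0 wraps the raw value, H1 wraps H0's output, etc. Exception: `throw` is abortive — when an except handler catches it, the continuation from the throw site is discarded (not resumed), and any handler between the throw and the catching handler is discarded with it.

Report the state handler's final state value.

Evaluation trace:
emit(0) @ H1 ⇒ out+=0
put(0) @ H0 ⇒ s:=0
H0 returns (96, 0)
H1 returns [0, (96, 0)]
H2 returns [0, (96, 0)]
= [0, (96, 0)]

Answer: 0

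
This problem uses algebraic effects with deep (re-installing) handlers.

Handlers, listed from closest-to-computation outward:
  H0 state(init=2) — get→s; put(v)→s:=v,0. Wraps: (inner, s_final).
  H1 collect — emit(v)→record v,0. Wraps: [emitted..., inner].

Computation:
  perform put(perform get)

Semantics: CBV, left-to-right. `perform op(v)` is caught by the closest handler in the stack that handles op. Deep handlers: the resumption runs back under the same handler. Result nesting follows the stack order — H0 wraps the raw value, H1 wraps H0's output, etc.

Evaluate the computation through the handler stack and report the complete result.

Answer: [(0, 2)]

Working:
get @ H0 ⇒ 2
put(2) @ H0 ⇒ s:=2
H0 returns (0, 2)
H1 returns [(0, 2)]
= [(0, 2)]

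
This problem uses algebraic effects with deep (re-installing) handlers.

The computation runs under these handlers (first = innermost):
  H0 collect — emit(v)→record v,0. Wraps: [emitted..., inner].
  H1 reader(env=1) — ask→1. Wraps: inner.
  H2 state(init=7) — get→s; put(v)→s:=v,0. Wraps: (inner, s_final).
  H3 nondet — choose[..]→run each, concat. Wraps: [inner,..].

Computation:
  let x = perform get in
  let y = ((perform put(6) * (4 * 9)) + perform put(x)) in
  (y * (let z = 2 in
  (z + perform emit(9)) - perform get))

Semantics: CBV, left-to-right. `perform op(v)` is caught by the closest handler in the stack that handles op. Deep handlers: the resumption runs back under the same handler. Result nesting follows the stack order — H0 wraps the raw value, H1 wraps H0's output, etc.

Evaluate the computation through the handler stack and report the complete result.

Step-by-step:
get @ H2 ⇒ 7
put(6) @ H2 ⇒ s:=6
put(7) @ H2 ⇒ s:=7
emit(9) @ H0 ⇒ out+=9
get @ H2 ⇒ 7
H0 returns [9, 0]
H1 returns [9, 0]
H2 returns ([9, 0], 7)
H3 returns [([9, 0], 7)]
= [([9, 0], 7)]

Answer: [([9, 0], 7)]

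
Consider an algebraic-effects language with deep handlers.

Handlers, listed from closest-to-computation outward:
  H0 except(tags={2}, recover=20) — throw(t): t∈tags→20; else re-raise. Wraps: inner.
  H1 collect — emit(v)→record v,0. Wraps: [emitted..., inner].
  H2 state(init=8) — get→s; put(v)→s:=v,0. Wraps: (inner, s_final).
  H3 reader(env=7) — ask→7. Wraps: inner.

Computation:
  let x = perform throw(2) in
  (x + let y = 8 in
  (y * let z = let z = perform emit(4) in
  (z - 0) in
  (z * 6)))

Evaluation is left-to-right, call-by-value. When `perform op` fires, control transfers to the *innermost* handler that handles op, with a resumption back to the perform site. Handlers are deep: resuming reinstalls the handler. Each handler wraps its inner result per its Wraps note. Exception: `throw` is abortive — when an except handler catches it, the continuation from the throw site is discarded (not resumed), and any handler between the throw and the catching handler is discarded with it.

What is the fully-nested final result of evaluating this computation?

Step-by-step:
throw(2) @ H0 caught ⇒ 20
H1 returns [20]
H2 returns ([20], 8)
H3 returns ([20], 8)
= ([20], 8)

Answer: ([20], 8)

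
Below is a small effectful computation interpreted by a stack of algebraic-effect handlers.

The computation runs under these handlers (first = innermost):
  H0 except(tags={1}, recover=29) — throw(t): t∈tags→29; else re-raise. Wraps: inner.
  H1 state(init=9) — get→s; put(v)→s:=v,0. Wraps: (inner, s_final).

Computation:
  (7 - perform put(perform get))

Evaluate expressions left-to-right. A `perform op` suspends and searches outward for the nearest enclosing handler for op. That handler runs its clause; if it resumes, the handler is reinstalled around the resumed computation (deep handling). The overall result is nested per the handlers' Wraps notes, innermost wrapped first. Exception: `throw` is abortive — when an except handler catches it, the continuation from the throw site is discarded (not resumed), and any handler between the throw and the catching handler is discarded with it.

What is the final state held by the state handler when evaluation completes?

Working:
get @ H1 ⇒ 9
put(9) @ H1 ⇒ s:=9
H0 returns 7
H1 returns (7, 9)
= (7, 9)

Answer: 9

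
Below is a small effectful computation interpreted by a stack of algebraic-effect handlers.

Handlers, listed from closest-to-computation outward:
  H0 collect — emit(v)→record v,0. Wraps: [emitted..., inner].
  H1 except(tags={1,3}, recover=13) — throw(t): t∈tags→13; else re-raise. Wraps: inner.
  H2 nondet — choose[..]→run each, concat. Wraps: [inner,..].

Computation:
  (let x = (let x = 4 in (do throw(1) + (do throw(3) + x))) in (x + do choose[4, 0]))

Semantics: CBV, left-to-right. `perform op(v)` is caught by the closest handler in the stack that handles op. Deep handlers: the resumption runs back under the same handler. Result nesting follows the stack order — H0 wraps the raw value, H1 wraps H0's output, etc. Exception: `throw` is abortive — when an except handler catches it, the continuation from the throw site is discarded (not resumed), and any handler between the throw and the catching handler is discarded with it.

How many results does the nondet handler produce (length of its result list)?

Answer: 1

Working:
throw(1) @ H1 caught ⇒ 13
H2 returns [13]
= [13]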